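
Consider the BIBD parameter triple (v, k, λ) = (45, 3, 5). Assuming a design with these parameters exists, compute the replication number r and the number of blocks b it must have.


Any 2-(v, k, λ) BIBD satisfies two necessary conditions:
  (i)  Each point sits in r blocks, and counting incidences through any fixed point gives r(k − 1) = λ(v − 1), so r = λ(v − 1)/(k − 1).
  (ii) Total incidences bk = vr, so b = vr/k.
Step 1: r = λ(v − 1)/(k − 1) = 5·(45 − 1)/(3 − 1) = 5·44/2 = 220/2 = 110.
Step 2: b = vr/k = 45·110/3 = 4950/3 = 1650.
Check integrality: r = 110 ∈ Z ✓, b = 1650 ∈ Z ✓.
(These identities are necessary conditions: they determine r and b for any design with these parameters, but do not by themselves prove that one exists.)

r = 110, b = 1650.


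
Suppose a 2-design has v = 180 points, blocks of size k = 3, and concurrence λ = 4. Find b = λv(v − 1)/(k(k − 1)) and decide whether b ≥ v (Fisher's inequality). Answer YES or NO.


r = λ(v − 1)/(k − 1) = 4·179/2 = 358.
b = vr/k = 180·358/3 = 21480.
Fisher's inequality: b ≥ v ⇔ 21480 ≥ 180? YES.

YES


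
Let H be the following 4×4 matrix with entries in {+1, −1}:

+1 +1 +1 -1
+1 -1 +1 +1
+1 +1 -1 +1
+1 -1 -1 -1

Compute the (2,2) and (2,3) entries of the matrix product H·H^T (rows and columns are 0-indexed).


Row 2 of H: [1, 1, -1, 1].
Row 3 of H: [1, -1, -1, -1].
(H·H^T)[2][2] = Σ_j H[2][j]·H[2][j] = (1)² + (1)² + (-1)² + (1)² = 1 + 1 + 1 + 1 = 4.
(H·H^T)[2][3] = Σ_j H[2][j]·H[3][j] = (1)·(1) + (1)·(-1) + (-1)·(-1) + (1)·(-1) = 1 + -1 + 1 + -1 = 0.
So rows 2 and 3 are orthogonal; the diagonal entry equals n = 4.

(2,2) entry = 4; (2,3) entry = 0.


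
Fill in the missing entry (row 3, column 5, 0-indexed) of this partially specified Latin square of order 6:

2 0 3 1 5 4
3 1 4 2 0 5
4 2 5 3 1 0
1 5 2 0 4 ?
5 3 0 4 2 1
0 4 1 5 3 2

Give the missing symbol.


Row 3 contains symbols [0, 1, 2, 4, 5] — missing [3].
Column 5 contains symbols [0, 1, 2, 4, 5] — missing [3].
The missing symbol must appear in both missing sets; intersection = [3].
Therefore the hidden value is 3.

Missing value = 3.


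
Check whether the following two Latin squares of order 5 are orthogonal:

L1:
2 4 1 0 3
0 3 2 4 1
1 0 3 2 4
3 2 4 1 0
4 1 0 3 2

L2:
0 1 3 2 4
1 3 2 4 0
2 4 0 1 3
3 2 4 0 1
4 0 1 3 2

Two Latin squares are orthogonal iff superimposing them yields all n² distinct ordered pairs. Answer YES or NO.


Form the n² = 25 superimposed pairs (L1[i][j], L2[i][j]), row by row (rows and columns indexed from 0):
row 0: (2,0) (4,1) (1,3) (0,2) (3,4)
row 1: (0,1) (3,3) (2,2) (4,4) (1,0)
row 2: (1,2) (0,4) (3,0) (2,1) (4,3)
row 3: (3,3) (2,2) (4,4) (1,0) (0,1)
row 4: (4,4) (1,0) (0,1) (3,3) (2,2)
Orthogonality requires all 25 pairs distinct.
But the pair (3,3) repeats: cell (1,1) has L1 = 3, L2 = 3, and cell (3,0) has L1 = 3, L2 = 3.
A repeated pair means some other pair never occurs (only 15 distinct pairs out of 25), so the squares are not orthogonal.
Conclusion: NO.

NO


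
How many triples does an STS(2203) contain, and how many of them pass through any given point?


An STS(v) is a 2-(v, 3, 1) BIBD: block size k = 3, λ = 1.
Replication: r(k − 1) = λ(v − 1) ⇒ r·2 = 2203 − 1 = 2202 ⇒ r = 1101.
Block count: bk = vr ⇒ b·3 = 2203·1101 = 2425503 ⇒ b = 808501.
(Check via b = v(v − 1)/6 = 2203·2202/6 = 4851006/6 = 808501.)

r = 1101, b = 808501.


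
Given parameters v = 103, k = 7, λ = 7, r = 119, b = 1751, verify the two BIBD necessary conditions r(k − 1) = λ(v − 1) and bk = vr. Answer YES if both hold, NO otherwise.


Condition (i): r(k − 1) = 119·6 = 714; λ(v − 1) = 7·102 = 714. Match? YES.
Condition (ii): bk = 1751·7 = 12257; vr = 103·119 = 12257. Match? YES.
Both conditions hold? YES.

YES


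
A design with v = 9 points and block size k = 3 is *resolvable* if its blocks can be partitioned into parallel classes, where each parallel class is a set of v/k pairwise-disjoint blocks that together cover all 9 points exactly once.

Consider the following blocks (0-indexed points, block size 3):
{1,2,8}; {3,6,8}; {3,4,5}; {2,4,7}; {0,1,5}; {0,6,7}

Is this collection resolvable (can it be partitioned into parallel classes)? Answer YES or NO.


v = 9, block size k = 3, number of blocks = 6.
For resolvability, blocks must partition into parallel classes of size v/k = 3.
Total blocks must therefore be a multiple of 3: 6 = 3·2 + 0 ⇒ divisible ✓.
Greedy packing gives 2 candidate class(es). Each should be a full parallel class (size 3, covers all 9 points).
  Class 1 (3 blocks): {1,2,8}; {3,4,5}; {0,6,7}. Points covered: [0, 1, 2, 3, 4, 5, 6, 7, 8].
  Class 2 (3 blocks): {3,6,8}; {2,4,7}; {0,1,5}. Points covered: [0, 1, 2, 3, 4, 5, 6, 7, 8].
All classes full (size 3)? YES. All classes cover every point? YES.
Resolvable? YES.

YES


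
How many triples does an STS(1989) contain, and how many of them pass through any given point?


An STS(v) is a 2-(v, 3, 1) BIBD: block size k = 3, λ = 1.
Replication: r(k − 1) = λ(v − 1) ⇒ r·2 = 1989 − 1 = 1988 ⇒ r = 994.
Block count: b = v(v − 1)/6 = 1989·1988/6 = 3954132/6 = 659022.

r = 994, b = 659022.


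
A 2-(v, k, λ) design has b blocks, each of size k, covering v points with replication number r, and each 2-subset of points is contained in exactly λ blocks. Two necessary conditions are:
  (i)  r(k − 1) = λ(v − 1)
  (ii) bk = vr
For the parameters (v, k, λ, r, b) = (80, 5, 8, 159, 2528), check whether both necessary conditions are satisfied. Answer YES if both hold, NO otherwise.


Condition (i): r(k − 1) = 159·4 = 636; λ(v − 1) = 8·79 = 632. Match? NO.
Condition (ii): bk = 2528·5 = 12640; vr = 80·159 = 12720. Match? NO.
Both conditions hold? NO.

NO


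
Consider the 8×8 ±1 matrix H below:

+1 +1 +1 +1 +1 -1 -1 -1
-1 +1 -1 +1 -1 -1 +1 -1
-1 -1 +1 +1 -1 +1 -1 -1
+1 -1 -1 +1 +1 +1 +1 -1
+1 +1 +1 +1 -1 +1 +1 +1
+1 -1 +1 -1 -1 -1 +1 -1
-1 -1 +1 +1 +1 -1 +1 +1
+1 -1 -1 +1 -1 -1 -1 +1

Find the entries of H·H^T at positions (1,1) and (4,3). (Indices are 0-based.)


Row 1 of H: [-1, 1, -1, 1, -1, -1, 1, -1].
Row 3 of H: [1, -1, -1, 1, 1, 1, 1, -1].
Row 4 of H: [1, 1, 1, 1, -1, 1, 1, 1].
(H·H^T)[1][1] = Σ_j H[1][j]·H[1][j] = (-1)² + (1)² + (-1)² + (1)² + (-1)² + (-1)² + (1)² + (-1)² = 1 + 1 + 1 + 1 + 1 + 1 + 1 + 1 = 8.
(H·H^T)[4][3] = Σ_j H[4][j]·H[3][j] = (1)·(1) + (1)·(-1) + (1)·(-1) + (1)·(1) + (-1)·(1) + (1)·(1) + (1)·(1) + (1)·(-1) = 1 + -1 + -1 + 1 + -1 + 1 + 1 + -1 = 0.
So rows 4 and 3 are orthogonal; the diagonal entry equals n = 8.

(1,1) entry = 8; (4,3) entry = 0.


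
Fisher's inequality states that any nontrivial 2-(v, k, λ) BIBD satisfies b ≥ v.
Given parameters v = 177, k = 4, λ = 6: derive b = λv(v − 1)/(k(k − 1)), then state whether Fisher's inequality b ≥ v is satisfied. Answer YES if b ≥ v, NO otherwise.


b = λv(v − 1)/(k(k − 1)) = 6·177·176/(4·3) = 186912/12 = 15576.
Compare with v = 177: b ≥ v, so Fisher's inequality holds.

YES


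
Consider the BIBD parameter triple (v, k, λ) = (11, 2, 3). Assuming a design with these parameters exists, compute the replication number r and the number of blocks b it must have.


Any 2-(v, k, λ) BIBD satisfies two necessary conditions:
  (i)  Each point sits in r blocks, and counting incidences through any fixed point gives r(k − 1) = λ(v − 1), so r = λ(v − 1)/(k − 1).
  (ii) Total incidences bk = vr, so b = vr/k.
Step 1: r = λ(v − 1)/(k − 1) = 3·(11 − 1)/(2 − 1) = 3·10/1 = 30/1 = 30.
Step 2: b = vr/k = 11·30/2 = 330/2 = 165.
Check integrality: r = 30 ∈ Z ✓, b = 165 ∈ Z ✓.
(These identities are necessary conditions: they determine r and b for any design with these parameters, but do not by themselves prove that one exists.)

r = 30, b = 165.


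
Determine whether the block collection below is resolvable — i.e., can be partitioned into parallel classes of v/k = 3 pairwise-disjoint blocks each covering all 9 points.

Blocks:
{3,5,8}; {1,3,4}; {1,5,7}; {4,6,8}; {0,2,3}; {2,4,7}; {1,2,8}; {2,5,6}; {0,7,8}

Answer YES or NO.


v = 9, block size k = 3, number of blocks = 9.
For resolvability, blocks must partition into parallel classes of size v/k = 3.
Total blocks must therefore be a multiple of 3: 9 = 3·3 + 0 ⇒ divisible ✓.
Consider block {3,5,8}. The only other block(s) in the collection disjoint from it are {2,4,7} — just 1 block(s). Any parallel class containing {3,5,8} would need 2 other blocks each disjoint from it, so no parallel class of size 3 can contain {3,5,8}.
Since every block must belong to some parallel class in a resolution, the collection cannot be partitioned into parallel classes.
Resolvable? NO.

NO


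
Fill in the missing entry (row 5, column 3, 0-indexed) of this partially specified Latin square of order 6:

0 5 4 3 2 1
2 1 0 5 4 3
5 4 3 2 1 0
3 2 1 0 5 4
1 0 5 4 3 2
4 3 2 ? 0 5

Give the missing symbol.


Row 5 contains symbols [0, 2, 3, 4, 5] — missing [1].
Column 3 contains symbols [0, 2, 3, 4, 5] — missing [1].
The missing symbol must appear in both missing sets; intersection = [1].
Therefore the hidden value is 1.

Missing value = 1.


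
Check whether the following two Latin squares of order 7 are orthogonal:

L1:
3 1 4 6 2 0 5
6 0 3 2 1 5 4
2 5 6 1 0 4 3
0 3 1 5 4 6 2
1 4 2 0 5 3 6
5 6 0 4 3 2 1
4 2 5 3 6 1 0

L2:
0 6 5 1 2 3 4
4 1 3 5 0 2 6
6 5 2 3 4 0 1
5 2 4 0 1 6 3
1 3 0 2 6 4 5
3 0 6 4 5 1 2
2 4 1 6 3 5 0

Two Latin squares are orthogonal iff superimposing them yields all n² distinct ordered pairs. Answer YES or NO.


Form the n² = 49 superimposed pairs (L1[i][j], L2[i][j]), row by row (rows and columns indexed from 0):
row 0: (3,0) (1,6) (4,5) (6,1) (2,2) (0,3) (5,4)
row 1: (6,4) (0,1) (3,3) (2,5) (1,0) (5,2) (4,6)
row 2: (2,6) (5,5) (6,2) (1,3) (0,4) (4,0) (3,1)
row 3: (0,5) (3,2) (1,4) (5,0) (4,1) (6,6) (2,3)
row 4: (1,1) (4,3) (2,0) (0,2) (5,6) (3,4) (6,5)
row 5: (5,3) (6,0) (0,6) (4,4) (3,5) (2,1) (1,2)
row 6: (4,2) (2,4) (5,1) (3,6) (6,3) (1,5) (0,0)
Orthogonality requires all 49 pairs distinct.
Check by first coordinate: for each symbol s of L1, list the L2 entries in the n cells where L1 = s; they must all differ.
  L1 = 0: L2 entries (in reading order) 3, 1, 4, 5, 2, 6, 0 — all 7 distinct ✓
  L1 = 1: L2 entries (in reading order) 6, 0, 3, 4, 1, 2, 5 — all 7 distinct ✓
  L1 = 2: L2 entries (in reading order) 2, 5, 6, 3, 0, 1, 4 — all 7 distinct ✓
  L1 = 3: L2 entries (in reading order) 0, 3, 1, 2, 4, 5, 6 — all 7 distinct ✓
  L1 = 4: L2 entries (in reading order) 5, 6, 0, 1, 3, 4, 2 — all 7 distinct ✓
  L1 = 5: L2 entries (in reading order) 4, 2, 5, 0, 6, 3, 1 — all 7 distinct ✓
  L1 = 6: L2 entries (in reading order) 1, 4, 2, 6, 5, 0, 3 — all 7 distinct ✓
Every symbol of L1 meets every symbol of L2 exactly once, so all 49 pairs are distinct (49 of 49).
Conclusion: YES.

YES


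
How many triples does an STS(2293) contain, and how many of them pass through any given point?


An STS(v) is a 2-(v, 3, 1) BIBD: block size k = 3, λ = 1.
Replication: r(k − 1) = λ(v − 1) ⇒ r·2 = 2293 − 1 = 2292 ⇒ r = 1146.
Block count: bk = vr ⇒ b·3 = 2293·1146 = 2627778 ⇒ b = 875926.

r = 1146, b = 875926.


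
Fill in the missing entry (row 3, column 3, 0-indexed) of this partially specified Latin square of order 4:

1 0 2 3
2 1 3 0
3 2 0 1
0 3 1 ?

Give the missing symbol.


Row 3 contains symbols [0, 1, 3] — missing [2].
Column 3 contains symbols [0, 1, 3] — missing [2].
The missing symbol must appear in both missing sets; intersection = [2].
Therefore the hidden value is 2.

Missing value = 2.


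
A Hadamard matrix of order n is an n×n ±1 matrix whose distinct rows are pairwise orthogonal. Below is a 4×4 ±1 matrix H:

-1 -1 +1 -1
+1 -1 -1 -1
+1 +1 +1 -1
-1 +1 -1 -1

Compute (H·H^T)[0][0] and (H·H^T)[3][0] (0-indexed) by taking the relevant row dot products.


Row 0 of H: [-1, -1, 1, -1].
Row 3 of H: [-1, 1, -1, -1].
(H·H^T)[0][0] = Σ_j H[0][j]·H[0][j] = (-1)² + (-1)² + (1)² + (-1)² = 1 + 1 + 1 + 1 = 4.
(H·H^T)[3][0] = Σ_j H[3][j]·H[0][j] = (-1)·(-1) + (1)·(-1) + (-1)·(1) + (-1)·(-1) = 1 + -1 + -1 + 1 = 0.
So rows 3 and 0 are orthogonal; the diagonal entry equals n = 4.

(0,0) entry = 4; (3,0) entry = 0.


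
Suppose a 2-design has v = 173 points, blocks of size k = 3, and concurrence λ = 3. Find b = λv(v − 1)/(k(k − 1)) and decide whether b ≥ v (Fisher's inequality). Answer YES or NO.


b = λv(v − 1)/(k(k − 1)) = 3·173·172/(3·2) = 89268/6 = 14878.
Compare with v = 173: b ≥ v, so Fisher's inequality holds.

YES


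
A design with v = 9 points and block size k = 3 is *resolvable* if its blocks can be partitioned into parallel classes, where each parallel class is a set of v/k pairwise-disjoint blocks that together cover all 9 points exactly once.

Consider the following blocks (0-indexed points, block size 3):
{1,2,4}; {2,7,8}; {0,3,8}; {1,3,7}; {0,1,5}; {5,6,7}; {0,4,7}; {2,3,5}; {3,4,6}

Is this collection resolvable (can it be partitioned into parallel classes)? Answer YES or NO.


v = 9, block size k = 3, number of blocks = 9.
For resolvability, blocks must partition into parallel classes of size v/k = 3.
Total blocks must therefore be a multiple of 3: 9 = 3·3 + 0 ⇒ divisible ✓.
Consider block {1,3,7}. It intersects every other block in the collection, so no parallel class of size 3 can contain it.
Since every block must belong to some parallel class in a resolution, the collection cannot be partitioned into parallel classes.
Resolvable? NO.

NO


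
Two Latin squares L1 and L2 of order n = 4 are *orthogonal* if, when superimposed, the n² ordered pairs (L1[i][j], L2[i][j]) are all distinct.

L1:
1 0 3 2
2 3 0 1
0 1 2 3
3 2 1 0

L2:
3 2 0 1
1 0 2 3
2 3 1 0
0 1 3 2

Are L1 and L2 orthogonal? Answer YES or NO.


Form the n² = 16 superimposed pairs (L1[i][j], L2[i][j]), row by row (rows and columns indexed from 0):
row 0: (1,3) (0,2) (3,0) (2,1)
row 1: (2,1) (3,0) (0,2) (1,3)
row 2: (0,2) (1,3) (2,1) (3,0)
row 3: (3,0) (2,1) (1,3) (0,2)
Orthogonality requires all 16 pairs distinct.
But the pair (2,1) repeats: cell (0,3) has L1 = 2, L2 = 1, and cell (1,0) has L1 = 2, L2 = 1.
A repeated pair means some other pair never occurs (only 4 distinct pairs out of 16), so the squares are not orthogonal.
Conclusion: NO.

NO


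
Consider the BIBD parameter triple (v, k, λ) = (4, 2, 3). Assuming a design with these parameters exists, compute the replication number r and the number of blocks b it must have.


Any 2-(v, k, λ) BIBD satisfies two necessary conditions:
  (i)  Each point sits in r blocks, and counting incidences through any fixed point gives r(k − 1) = λ(v − 1), so r = λ(v − 1)/(k − 1).
  (ii) Total incidences bk = vr, so b = vr/k.
Step 1: r = λ(v − 1)/(k − 1) = 3·(4 − 1)/(2 − 1) = 3·3/1 = 9/1 = 9.
Step 2: b = vr/k = 4·9/2 = 36/2 = 18.
Check integrality: r = 9 ∈ Z ✓, b = 18 ∈ Z ✓.
(These identities are necessary conditions: they determine r and b for any design with these parameters, but do not by themselves prove that one exists.)

r = 9, b = 18.


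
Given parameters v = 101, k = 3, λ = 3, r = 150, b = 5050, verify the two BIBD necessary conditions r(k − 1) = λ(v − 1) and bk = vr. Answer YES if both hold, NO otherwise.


Condition (i): r(k − 1) = 150·2 = 300; λ(v − 1) = 3·100 = 300. Match? YES.
Condition (ii): bk = 5050·3 = 15150; vr = 101·150 = 15150. Match? YES.
Both conditions hold? YES.

YES


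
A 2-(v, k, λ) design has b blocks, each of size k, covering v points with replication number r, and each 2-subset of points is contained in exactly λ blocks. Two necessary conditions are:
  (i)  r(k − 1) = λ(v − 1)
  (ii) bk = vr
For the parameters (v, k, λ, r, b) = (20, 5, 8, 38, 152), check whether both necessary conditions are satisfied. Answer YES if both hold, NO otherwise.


Condition (i): r(k − 1) = 38·4 = 152; λ(v − 1) = 8·19 = 152. Match? YES.
Condition (ii): bk = 152·5 = 760; vr = 20·38 = 760. Match? YES.
Both conditions hold? YES.

YES


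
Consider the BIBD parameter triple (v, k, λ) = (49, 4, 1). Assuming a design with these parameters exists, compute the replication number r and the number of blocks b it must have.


Any 2-(v, k, λ) BIBD satisfies two necessary conditions:
  (i)  Each point sits in r blocks, and counting incidences through any fixed point gives r(k − 1) = λ(v − 1), so r = λ(v − 1)/(k − 1).
  (ii) Total incidences bk = vr, so b = vr/k.
Step 1: r = λ(v − 1)/(k − 1) = 1·(49 − 1)/(4 − 1) = 1·48/3 = 48/3 = 16.
Step 2: b = vr/k = 49·16/4 = 784/4 = 196.
Check integrality: r = 16 ∈ Z ✓, b = 196 ∈ Z ✓.
(These identities are necessary conditions: they determine r and b for any design with these parameters, but do not by themselves prove that one exists.)

r = 16, b = 196.


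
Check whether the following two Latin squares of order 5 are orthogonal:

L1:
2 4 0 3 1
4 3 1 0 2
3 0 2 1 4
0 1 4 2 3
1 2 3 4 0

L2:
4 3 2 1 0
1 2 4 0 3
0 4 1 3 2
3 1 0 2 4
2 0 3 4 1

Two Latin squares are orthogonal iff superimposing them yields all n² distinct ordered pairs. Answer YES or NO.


Form the n² = 25 superimposed pairs (L1[i][j], L2[i][j]), row by row (rows and columns indexed from 0):
row 0: (2,4) (4,3) (0,2) (3,1) (1,0)
row 1: (4,1) (3,2) (1,4) (0,0) (2,3)
row 2: (3,0) (0,4) (2,1) (1,3) (4,2)
row 3: (0,3) (1,1) (4,0) (2,2) (3,4)
row 4: (1,2) (2,0) (3,3) (4,4) (0,1)
Orthogonality requires all 25 pairs distinct.
Check by first coordinate: for each symbol s of L1, list the L2 entries in the n cells where L1 = s; they must all differ.
  L1 = 0: L2 entries (in reading order) 2, 0, 4, 3, 1 — all 5 distinct ✓
  L1 = 1: L2 entries (in reading order) 0, 4, 3, 1, 2 — all 5 distinct ✓
  L1 = 2: L2 entries (in reading order) 4, 3, 1, 2, 0 — all 5 distinct ✓
  L1 = 3: L2 entries (in reading order) 1, 2, 0, 4, 3 — all 5 distinct ✓
  L1 = 4: L2 entries (in reading order) 3, 1, 2, 0, 4 — all 5 distinct ✓
Every symbol of L1 meets every symbol of L2 exactly once, so all 25 pairs are distinct (25 of 25).
Conclusion: YES.

YES


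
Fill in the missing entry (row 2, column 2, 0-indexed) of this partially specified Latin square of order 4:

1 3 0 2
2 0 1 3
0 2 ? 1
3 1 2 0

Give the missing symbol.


Row 2 contains symbols [0, 1, 2] — missing [3].
Column 2 contains symbols [0, 1, 2] — missing [3].
The missing symbol must appear in both missing sets; intersection = [3].
Therefore the hidden value is 3.

Missing value = 3.


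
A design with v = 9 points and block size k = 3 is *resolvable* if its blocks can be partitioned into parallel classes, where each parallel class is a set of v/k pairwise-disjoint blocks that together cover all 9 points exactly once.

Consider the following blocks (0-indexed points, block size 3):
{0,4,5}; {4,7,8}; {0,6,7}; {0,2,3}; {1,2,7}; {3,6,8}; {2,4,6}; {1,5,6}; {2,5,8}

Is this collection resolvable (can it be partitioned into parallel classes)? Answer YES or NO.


v = 9, block size k = 3, number of blocks = 9.
For resolvability, blocks must partition into parallel classes of size v/k = 3.
Total blocks must therefore be a multiple of 3: 9 = 3·3 + 0 ⇒ divisible ✓.
Consider block {0,6,7}. The only other block(s) in the collection disjoint from it are {2,5,8} — just 1 block(s). Any parallel class containing {0,6,7} would need 2 other blocks each disjoint from it, so no parallel class of size 3 can contain {0,6,7}.
Since every block must belong to some parallel class in a resolution, the collection cannot be partitioned into parallel classes.
Resolvable? NO.

NO


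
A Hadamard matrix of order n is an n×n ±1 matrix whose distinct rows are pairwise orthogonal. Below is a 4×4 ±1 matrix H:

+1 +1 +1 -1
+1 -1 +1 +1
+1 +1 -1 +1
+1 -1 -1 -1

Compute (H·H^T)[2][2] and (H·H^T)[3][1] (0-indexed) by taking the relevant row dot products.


Row 1 of H: [1, -1, 1, 1].
Row 2 of H: [1, 1, -1, 1].
Row 3 of H: [1, -1, -1, -1].
(H·H^T)[2][2] = Σ_j H[2][j]·H[2][j] = (1)² + (1)² + (-1)² + (1)² = 1 + 1 + 1 + 1 = 4.
(H·H^T)[3][1] = Σ_j H[3][j]·H[1][j] = (1)·(1) + (-1)·(-1) + (-1)·(1) + (-1)·(1) = 1 + 1 + -1 + -1 = 0.
So rows 3 and 1 are orthogonal; the diagonal entry equals n = 4.

(2,2) entry = 4; (3,1) entry = 0.


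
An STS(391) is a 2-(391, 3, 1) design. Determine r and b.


An STS(v) is a 2-(v, 3, 1) BIBD: block size k = 3, λ = 1.
Replication: r(k − 1) = λ(v − 1) ⇒ r·2 = 391 − 1 = 390 ⇒ r = 195.
Block count: bk = vr ⇒ b·3 = 391·195 = 76245 ⇒ b = 25415.

r = 195, b = 25415.


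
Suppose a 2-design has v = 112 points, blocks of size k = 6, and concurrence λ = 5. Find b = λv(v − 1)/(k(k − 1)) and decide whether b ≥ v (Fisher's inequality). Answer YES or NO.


r = λ(v − 1)/(k − 1) = 5·111/5 = 111.
b = vr/k = 112·111/6 = 2072.
Fisher's inequality: b ≥ v ⇔ 2072 ≥ 112? YES.

YES


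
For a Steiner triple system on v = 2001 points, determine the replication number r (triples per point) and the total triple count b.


An STS(v) is a 2-(v, 3, 1) BIBD: block size k = 3, λ = 1.
Replication: r(k − 1) = λ(v − 1) ⇒ r·2 = 2001 − 1 = 2000 ⇒ r = 1000.
Block count: b = v(v − 1)/6 = 2001·2000/6 = 4002000/6 = 667000.
(Check via bk = vr: 667000·3 = 2001000 = 2001·1000 = 2001000 ✓.)

r = 1000, b = 667000.


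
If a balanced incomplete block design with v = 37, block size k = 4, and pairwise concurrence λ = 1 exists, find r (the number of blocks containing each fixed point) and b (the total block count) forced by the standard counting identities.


Any 2-(v, k, λ) BIBD satisfies two necessary conditions:
  (i)  Each point sits in r blocks, and counting incidences through any fixed point gives r(k − 1) = λ(v − 1), so r = λ(v − 1)/(k − 1).
  (ii) Total incidences bk = vr, so b = vr/k.
Step 1: r = λ(v − 1)/(k − 1) = 1·(37 − 1)/(4 − 1) = 1·36/3 = 36/3 = 12.
Step 2: b = vr/k = 37·12/4 = 444/4 = 111.
Check integrality: r = 12 ∈ Z ✓, b = 111 ∈ Z ✓.
(These identities are necessary conditions: they determine r and b for any design with these parameters, but do not by themselves prove that one exists.)

r = 12, b = 111.


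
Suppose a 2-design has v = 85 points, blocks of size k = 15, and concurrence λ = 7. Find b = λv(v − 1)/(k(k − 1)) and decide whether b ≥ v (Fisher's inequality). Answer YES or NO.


r = λ(v − 1)/(k − 1) = 7·84/14 = 42.
b = vr/k = 85·42/15 = 238.
Fisher's inequality: b ≥ v ⇔ 238 ≥ 85? YES.

YES


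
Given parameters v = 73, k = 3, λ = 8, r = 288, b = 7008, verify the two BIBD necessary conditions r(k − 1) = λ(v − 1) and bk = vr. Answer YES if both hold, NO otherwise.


Condition (i): r(k − 1) = 288·2 = 576; λ(v − 1) = 8·72 = 576. Match? YES.
Condition (ii): bk = 7008·3 = 21024; vr = 73·288 = 21024. Match? YES.
Both conditions hold? YES.

YES


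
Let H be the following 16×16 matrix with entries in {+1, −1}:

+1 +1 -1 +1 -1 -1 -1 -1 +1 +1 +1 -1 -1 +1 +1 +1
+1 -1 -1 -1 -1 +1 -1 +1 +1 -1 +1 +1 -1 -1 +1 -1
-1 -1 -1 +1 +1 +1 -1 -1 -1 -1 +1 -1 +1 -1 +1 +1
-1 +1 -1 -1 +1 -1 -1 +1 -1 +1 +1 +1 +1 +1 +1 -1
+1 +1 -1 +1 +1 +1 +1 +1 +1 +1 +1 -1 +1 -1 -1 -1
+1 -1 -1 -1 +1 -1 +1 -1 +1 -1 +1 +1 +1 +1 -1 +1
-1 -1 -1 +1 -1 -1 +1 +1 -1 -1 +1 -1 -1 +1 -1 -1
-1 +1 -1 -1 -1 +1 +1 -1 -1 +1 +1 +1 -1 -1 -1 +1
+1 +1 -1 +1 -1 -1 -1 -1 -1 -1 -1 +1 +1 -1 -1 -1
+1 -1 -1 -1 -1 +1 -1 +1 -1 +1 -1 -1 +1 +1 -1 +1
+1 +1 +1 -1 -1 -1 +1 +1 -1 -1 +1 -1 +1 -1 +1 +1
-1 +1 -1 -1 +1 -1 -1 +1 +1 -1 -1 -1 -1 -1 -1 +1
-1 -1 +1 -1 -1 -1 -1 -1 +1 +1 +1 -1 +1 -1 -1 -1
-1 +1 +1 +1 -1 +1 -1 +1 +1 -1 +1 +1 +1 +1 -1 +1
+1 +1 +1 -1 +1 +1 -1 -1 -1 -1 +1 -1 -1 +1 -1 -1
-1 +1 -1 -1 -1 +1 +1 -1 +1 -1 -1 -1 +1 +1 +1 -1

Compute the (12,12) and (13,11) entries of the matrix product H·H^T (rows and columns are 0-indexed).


Row 11 of H: [-1, 1, -1, -1, 1, -1, -1, 1, 1, -1, -1, -1, -1, -1, -1, 1].
Row 12 of H: [-1, -1, 1, -1, -1, -1, -1, -1, 1, 1, 1, -1, 1, -1, -1, -1].
Row 13 of H: [-1, 1, 1, 1, -1, 1, -1, 1, 1, -1, 1, 1, 1, 1, -1, 1].
(H·H^T)[12][12] = Σ_j H[12][j]·H[12][j] = (-1)² + (-1)² + (1)² + (-1)² + (-1)² + (-1)² + (-1)² + (-1)² + (1)² + (1)² + (1)² + (-1)² + (1)² + (-1)² + (-1)² + (-1)² = 1 + 1 + 1 + 1 + 1 + 1 + 1 + 1 + 1 + 1 + 1 + 1 + 1 + 1 + 1 + 1 = 16.
(H·H^T)[13][11] = Σ_j H[13][j]·H[11][j] = (-1)·(-1) + (1)·(1) + (1)·(-1) + (1)·(-1) + (-1)·(1) + (1)·(-1) + (-1)·(-1) + (1)·(1) + (1)·(1) + (-1)·(-1) + (1)·(-1) + (1)·(-1) + (1)·(-1) + (1)·(-1) + (-1)·(-1) + (1)·(1) = 1 + 1 + -1 + -1 + -1 + -1 + 1 + 1 + 1 + 1 + -1 + -1 + -1 + -1 + 1 + 1 = 0.
So rows 13 and 11 are orthogonal; the diagonal entry equals n = 16.

(12,12) entry = 16; (13,11) entry = 0.


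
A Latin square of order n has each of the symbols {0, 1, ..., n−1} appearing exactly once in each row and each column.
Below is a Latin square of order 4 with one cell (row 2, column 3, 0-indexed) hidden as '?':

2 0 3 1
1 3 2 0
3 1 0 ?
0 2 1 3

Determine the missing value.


Row 2 contains symbols [0, 1, 3] — missing [2].
Column 3 contains symbols [0, 1, 3] — missing [2].
The missing symbol must appear in both missing sets; intersection = [2].
Therefore the hidden value is 2.

Missing value = 2.


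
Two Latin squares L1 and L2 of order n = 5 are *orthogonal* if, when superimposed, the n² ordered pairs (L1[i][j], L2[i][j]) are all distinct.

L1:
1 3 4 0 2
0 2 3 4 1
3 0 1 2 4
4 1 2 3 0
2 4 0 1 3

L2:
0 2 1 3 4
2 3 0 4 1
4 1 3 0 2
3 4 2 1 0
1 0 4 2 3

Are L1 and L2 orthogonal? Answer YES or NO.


Form the n² = 25 superimposed pairs (L1[i][j], L2[i][j]), row by row (rows and columns indexed from 0):
row 0: (1,0) (3,2) (4,1) (0,3) (2,4)
row 1: (0,2) (2,3) (3,0) (4,4) (1,1)
row 2: (3,4) (0,1) (1,3) (2,0) (4,2)
row 3: (4,3) (1,4) (2,2) (3,1) (0,0)
row 4: (2,1) (4,0) (0,4) (1,2) (3,3)
Orthogonality requires all 25 pairs distinct.
Check by first coordinate: for each symbol s of L1, list the L2 entries in the n cells where L1 = s; they must all differ.
  L1 = 0: L2 entries (in reading order) 3, 2, 1, 0, 4 — all 5 distinct ✓
  L1 = 1: L2 entries (in reading order) 0, 1, 3, 4, 2 — all 5 distinct ✓
  L1 = 2: L2 entries (in reading order) 4, 3, 0, 2, 1 — all 5 distinct ✓
  L1 = 3: L2 entries (in reading order) 2, 0, 4, 1, 3 — all 5 distinct ✓
  L1 = 4: L2 entries (in reading order) 1, 4, 2, 3, 0 — all 5 distinct ✓
Every symbol of L1 meets every symbol of L2 exactly once, so all 25 pairs are distinct (25 of 25).
Conclusion: YES.

YES


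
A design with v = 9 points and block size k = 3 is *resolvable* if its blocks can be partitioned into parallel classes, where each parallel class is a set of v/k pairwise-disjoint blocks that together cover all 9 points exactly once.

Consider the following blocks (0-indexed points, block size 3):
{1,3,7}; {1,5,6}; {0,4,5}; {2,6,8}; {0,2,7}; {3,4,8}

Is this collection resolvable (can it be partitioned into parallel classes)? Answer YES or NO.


v = 9, block size k = 3, number of blocks = 6.
For resolvability, blocks must partition into parallel classes of size v/k = 3.
Total blocks must therefore be a multiple of 3: 6 = 3·2 + 0 ⇒ divisible ✓.
Greedy packing gives 2 candidate class(es). Each should be a full parallel class (size 3, covers all 9 points).
  Class 1 (3 blocks): {1,3,7}; {0,4,5}; {2,6,8}. Points covered: [0, 1, 2, 3, 4, 5, 6, 7, 8].
  Class 2 (3 blocks): {1,5,6}; {0,2,7}; {3,4,8}. Points covered: [0, 1, 2, 3, 4, 5, 6, 7, 8].
All classes full (size 3)? YES. All classes cover every point? YES.
Resolvable? YES.

YES


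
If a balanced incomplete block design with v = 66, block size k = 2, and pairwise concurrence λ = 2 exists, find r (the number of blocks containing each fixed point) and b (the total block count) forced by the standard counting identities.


Any 2-(v, k, λ) BIBD satisfies two necessary conditions:
  (i)  Each point sits in r blocks, and counting incidences through any fixed point gives r(k − 1) = λ(v − 1), so r = λ(v − 1)/(k − 1).
  (ii) Total incidences bk = vr, so b = vr/k.
Step 1: r = λ(v − 1)/(k − 1) = 2·(66 − 1)/(2 − 1) = 2·65/1 = 130/1 = 130.
Step 2: b = vr/k = 66·130/2 = 8580/2 = 4290.
Check integrality: r = 130 ∈ Z ✓, b = 4290 ∈ Z ✓.
(These identities are necessary conditions: they determine r and b for any design with these parameters, but do not by themselves prove that one exists.)

r = 130, b = 4290.


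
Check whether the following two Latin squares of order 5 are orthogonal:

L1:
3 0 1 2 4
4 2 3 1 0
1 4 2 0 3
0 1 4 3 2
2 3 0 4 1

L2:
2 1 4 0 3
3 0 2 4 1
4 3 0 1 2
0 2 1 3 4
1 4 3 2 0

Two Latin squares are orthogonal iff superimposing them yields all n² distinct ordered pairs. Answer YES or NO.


Form the n² = 25 superimposed pairs (L1[i][j], L2[i][j]), row by row (rows and columns indexed from 0):
row 0: (3,2) (0,1) (1,4) (2,0) (4,3)
row 1: (4,3) (2,0) (3,2) (1,4) (0,1)
row 2: (1,4) (4,3) (2,0) (0,1) (3,2)
row 3: (0,0) (1,2) (4,1) (3,3) (2,4)
row 4: (2,1) (3,4) (0,3) (4,2) (1,0)
Orthogonality requires all 25 pairs distinct.
But the pair (4,3) repeats: cell (0,4) has L1 = 4, L2 = 3, and cell (1,0) has L1 = 4, L2 = 3.
A repeated pair means some other pair never occurs (only 15 distinct pairs out of 25), so the squares are not orthogonal.
Conclusion: NO.

NO


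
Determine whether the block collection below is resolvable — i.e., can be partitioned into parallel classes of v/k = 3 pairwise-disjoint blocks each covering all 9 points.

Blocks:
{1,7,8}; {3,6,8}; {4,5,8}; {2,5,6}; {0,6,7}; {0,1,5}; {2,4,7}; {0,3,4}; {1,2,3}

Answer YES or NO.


v = 9, block size k = 3, number of blocks = 9.
For resolvability, blocks must partition into parallel classes of size v/k = 3.
Total blocks must therefore be a multiple of 3: 9 = 3·3 + 0 ⇒ divisible ✓.
Greedy packing gives 3 candidate class(es). Each should be a full parallel class (size 3, covers all 9 points).
  Class 1 (3 blocks): {1,7,8}; {2,5,6}; {0,3,4}. Points covered: [0, 1, 2, 3, 4, 5, 6, 7, 8].
  Class 2 (3 blocks): {3,6,8}; {0,1,5}; {2,4,7}. Points covered: [0, 1, 2, 3, 4, 5, 6, 7, 8].
  Class 3 (3 blocks): {4,5,8}; {0,6,7}; {1,2,3}. Points covered: [0, 1, 2, 3, 4, 5, 6, 7, 8].
All classes full (size 3)? YES. All classes cover every point? YES.
Resolvable? YES.

YES


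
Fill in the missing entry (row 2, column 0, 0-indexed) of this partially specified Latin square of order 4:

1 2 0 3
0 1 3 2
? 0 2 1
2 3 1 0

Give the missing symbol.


Row 2 contains symbols [0, 1, 2] — missing [3].
Column 0 contains symbols [0, 1, 2] — missing [3].
The missing symbol must appear in both missing sets; intersection = [3].
Therefore the hidden value is 3.

Missing value = 3.


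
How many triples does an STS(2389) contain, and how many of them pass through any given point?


An STS(v) is a 2-(v, 3, 1) BIBD: block size k = 3, λ = 1.
Replication: r(k − 1) = λ(v − 1) ⇒ r·2 = 2389 − 1 = 2388 ⇒ r = 1194.
Block count: bk = vr ⇒ b·3 = 2389·1194 = 2852466 ⇒ b = 950822.
(Check via b = v(v − 1)/6 = 2389·2388/6 = 5704932/6 = 950822.)

r = 1194, b = 950822.


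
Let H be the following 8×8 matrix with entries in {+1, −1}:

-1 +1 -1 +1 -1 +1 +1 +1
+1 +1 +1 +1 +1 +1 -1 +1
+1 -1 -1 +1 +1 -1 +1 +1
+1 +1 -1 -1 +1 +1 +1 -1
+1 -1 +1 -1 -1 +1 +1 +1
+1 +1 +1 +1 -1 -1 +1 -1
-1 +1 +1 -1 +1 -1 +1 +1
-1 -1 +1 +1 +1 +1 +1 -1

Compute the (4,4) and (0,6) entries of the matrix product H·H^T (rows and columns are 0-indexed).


Row 0 of H: [-1, 1, -1, 1, -1, 1, 1, 1].
Row 4 of H: [1, -1, 1, -1, -1, 1, 1, 1].
Row 6 of H: [-1, 1, 1, -1, 1, -1, 1, 1].
(H·H^T)[4][4] = Σ_j H[4][j]·H[4][j] = (1)² + (-1)² + (1)² + (-1)² + (-1)² + (1)² + (1)² + (1)² = 1 + 1 + 1 + 1 + 1 + 1 + 1 + 1 = 8.
(H·H^T)[0][6] = Σ_j H[0][j]·H[6][j] = (-1)·(-1) + (1)·(1) + (-1)·(1) + (1)·(-1) + (-1)·(1) + (1)·(-1) + (1)·(1) + (1)·(1) = 1 + 1 + -1 + -1 + -1 + -1 + 1 + 1 = 0.
So rows 0 and 6 are orthogonal; the diagonal entry equals n = 8.

(4,4) entry = 8; (0,6) entry = 0.


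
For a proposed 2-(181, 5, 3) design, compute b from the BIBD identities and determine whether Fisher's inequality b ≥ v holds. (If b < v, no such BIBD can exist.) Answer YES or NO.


r = λ(v − 1)/(k − 1) = 3·180/4 = 135.
b = vr/k = 181·135/5 = 4887.
Fisher's inequality: b ≥ v ⇔ 4887 ≥ 181? YES.

YES


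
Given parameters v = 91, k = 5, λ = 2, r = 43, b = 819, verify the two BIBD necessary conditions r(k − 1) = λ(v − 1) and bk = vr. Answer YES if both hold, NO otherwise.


Condition (i): r(k − 1) = 43·4 = 172; λ(v − 1) = 2·90 = 180. Match? NO.
Condition (ii): bk = 819·5 = 4095; vr = 91·43 = 3913. Match? NO.
Both conditions hold? NO.

NO


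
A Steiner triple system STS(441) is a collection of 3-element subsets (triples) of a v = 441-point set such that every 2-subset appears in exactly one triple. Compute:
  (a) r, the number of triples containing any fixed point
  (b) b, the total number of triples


An STS(v) is a 2-(v, 3, 1) BIBD: block size k = 3, λ = 1.
Replication: r(k − 1) = λ(v − 1) ⇒ r·2 = 441 − 1 = 440 ⇒ r = 220.
Block count: b = v(v − 1)/6 = 441·440/6 = 194040/6 = 32340.
(Check via bk = vr: 32340·3 = 97020 = 441·220 = 97020 ✓.)

r = 220, b = 32340.


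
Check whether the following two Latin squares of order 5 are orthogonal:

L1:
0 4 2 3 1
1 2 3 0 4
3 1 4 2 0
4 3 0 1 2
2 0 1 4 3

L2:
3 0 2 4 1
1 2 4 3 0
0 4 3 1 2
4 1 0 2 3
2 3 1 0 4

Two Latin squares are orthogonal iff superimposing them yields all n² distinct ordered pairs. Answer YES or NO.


Form the n² = 25 superimposed pairs (L1[i][j], L2[i][j]), row by row (rows and columns indexed from 0):
row 0: (0,3) (4,0) (2,2) (3,4) (1,1)
row 1: (1,1) (2,2) (3,4) (0,3) (4,0)
row 2: (3,0) (1,4) (4,3) (2,1) (0,2)
row 3: (4,4) (3,1) (0,0) (1,2) (2,3)
row 4: (2,2) (0,3) (1,1) (4,0) (3,4)
Orthogonality requires all 25 pairs distinct.
But the pair (1,1) repeats: cell (0,4) has L1 = 1, L2 = 1, and cell (1,0) has L1 = 1, L2 = 1.
A repeated pair means some other pair never occurs (only 15 distinct pairs out of 25), so the squares are not orthogonal.
Conclusion: NO.

NO


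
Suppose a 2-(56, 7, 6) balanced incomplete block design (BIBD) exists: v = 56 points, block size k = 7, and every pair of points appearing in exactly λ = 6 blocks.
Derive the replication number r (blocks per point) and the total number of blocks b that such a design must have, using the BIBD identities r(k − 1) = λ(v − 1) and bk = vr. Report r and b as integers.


Any 2-(v, k, λ) BIBD satisfies two necessary conditions:
  (i)  Each point sits in r blocks, and counting incidences through any fixed point gives r(k − 1) = λ(v − 1), so r = λ(v − 1)/(k − 1).
  (ii) Total incidences bk = vr, so b = vr/k.
Step 1: r = λ(v − 1)/(k − 1) = 6·(56 − 1)/(7 − 1) = 6·55/6 = 330/6 = 55.
Step 2: b = vr/k = 56·55/7 = 3080/7 = 440.
Check integrality: r = 55 ∈ Z ✓, b = 440 ∈ Z ✓.
(These identities are necessary conditions: they determine r and b for any design with these parameters, but do not by themselves prove that one exists.)

r = 55, b = 440.


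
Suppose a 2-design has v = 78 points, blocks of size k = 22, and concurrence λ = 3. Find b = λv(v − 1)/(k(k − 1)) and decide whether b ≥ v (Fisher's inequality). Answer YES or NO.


r = λ(v − 1)/(k − 1) = 3·77/21 = 11.
b = vr/k = 78·11/22 = 39.
Fisher's inequality: b ≥ v ⇔ 39 ≥ 78? NO.

NO


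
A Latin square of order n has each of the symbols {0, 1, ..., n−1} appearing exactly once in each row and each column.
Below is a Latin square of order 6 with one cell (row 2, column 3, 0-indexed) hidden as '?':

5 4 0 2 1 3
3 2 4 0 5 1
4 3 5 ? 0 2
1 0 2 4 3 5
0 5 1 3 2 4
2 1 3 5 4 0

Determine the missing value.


Row 2 contains symbols [0, 2, 3, 4, 5] — missing [1].
Column 3 contains symbols [0, 2, 3, 4, 5] — missing [1].
The missing symbol must appear in both missing sets; intersection = [1].
Therefore the hidden value is 1.

Missing value = 1.


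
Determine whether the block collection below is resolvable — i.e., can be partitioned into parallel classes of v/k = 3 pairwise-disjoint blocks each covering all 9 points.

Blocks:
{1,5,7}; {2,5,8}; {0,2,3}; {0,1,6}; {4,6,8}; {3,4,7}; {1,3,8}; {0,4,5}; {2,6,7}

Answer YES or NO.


v = 9, block size k = 3, number of blocks = 9.
For resolvability, blocks must partition into parallel classes of size v/k = 3.
Total blocks must therefore be a multiple of 3: 9 = 3·3 + 0 ⇒ divisible ✓.
Greedy packing gives 3 candidate class(es). Each should be a full parallel class (size 3, covers all 9 points).
  Class 1 (3 blocks): {1,5,7}; {0,2,3}; {4,6,8}. Points covered: [0, 1, 2, 3, 4, 5, 6, 7, 8].
  Class 2 (3 blocks): {2,5,8}; {0,1,6}; {3,4,7}. Points covered: [0, 1, 2, 3, 4, 5, 6, 7, 8].
  Class 3 (3 blocks): {1,3,8}; {0,4,5}; {2,6,7}. Points covered: [0, 1, 2, 3, 4, 5, 6, 7, 8].
All classes full (size 3)? YES. All classes cover every point? YES.
Resolvable? YES.

YES


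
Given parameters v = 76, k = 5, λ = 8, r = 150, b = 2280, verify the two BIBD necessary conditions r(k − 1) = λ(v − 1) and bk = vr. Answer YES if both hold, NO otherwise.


Condition (i): r(k − 1) = 150·4 = 600; λ(v − 1) = 8·75 = 600. Match? YES.
Condition (ii): bk = 2280·5 = 11400; vr = 76·150 = 11400. Match? YES.
Both conditions hold? YES.

YES


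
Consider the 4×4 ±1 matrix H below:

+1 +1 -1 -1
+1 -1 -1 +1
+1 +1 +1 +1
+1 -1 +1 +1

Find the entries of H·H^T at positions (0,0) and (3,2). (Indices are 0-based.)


Row 0 of H: [1, 1, -1, -1].
Row 2 of H: [1, 1, 1, 1].
Row 3 of H: [1, -1, 1, 1].
(H·H^T)[0][0] = Σ_j H[0][j]·H[0][j] = (1)² + (1)² + (-1)² + (-1)² = 1 + 1 + 1 + 1 = 4.
(H·H^T)[3][2] = Σ_j H[3][j]·H[2][j] = (1)·(1) + (-1)·(1) + (1)·(1) + (1)·(1) = 1 + -1 + 1 + 1 = 2.
Rows 3 and 2 are not orthogonal (dot product = 2 ≠ 0), so H is not a Hadamard matrix.

(0,0) entry = 4; (3,2) entry = 2.


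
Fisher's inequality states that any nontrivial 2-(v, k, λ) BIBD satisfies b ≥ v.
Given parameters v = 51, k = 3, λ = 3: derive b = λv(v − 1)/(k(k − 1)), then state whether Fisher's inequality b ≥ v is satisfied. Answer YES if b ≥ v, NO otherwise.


b = λv(v − 1)/(k(k − 1)) = 3·51·50/(3·2) = 7650/6 = 1275.
Compare with v = 51: b ≥ v, so Fisher's inequality holds.

YES


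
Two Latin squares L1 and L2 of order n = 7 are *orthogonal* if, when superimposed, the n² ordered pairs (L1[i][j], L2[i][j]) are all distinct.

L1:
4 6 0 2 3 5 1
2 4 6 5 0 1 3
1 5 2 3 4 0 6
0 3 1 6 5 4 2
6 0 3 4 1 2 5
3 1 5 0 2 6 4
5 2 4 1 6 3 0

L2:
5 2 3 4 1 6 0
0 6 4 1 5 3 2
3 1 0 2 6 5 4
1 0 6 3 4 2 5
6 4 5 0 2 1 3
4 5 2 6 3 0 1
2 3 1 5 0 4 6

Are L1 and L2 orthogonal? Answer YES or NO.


Form the n² = 49 superimposed pairs (L1[i][j], L2[i][j]), row by row (rows and columns indexed from 0):
row 0: (4,5) (6,2) (0,3) (2,4) (3,1) (5,6) (1,0)
row 1: (2,0) (4,6) (6,4) (5,1) (0,5) (1,3) (3,2)
row 2: (1,3) (5,1) (2,0) (3,2) (4,6) (0,5) (6,4)
row 3: (0,1) (3,0) (1,6) (6,3) (5,4) (4,2) (2,5)
row 4: (6,6) (0,4) (3,5) (4,0) (1,2) (2,1) (5,3)
row 5: (3,4) (1,5) (5,2) (0,6) (2,3) (6,0) (4,1)
row 6: (5,2) (2,3) (4,1) (1,5) (6,0) (3,4) (0,6)
Orthogonality requires all 49 pairs distinct.
But the pair (1,3) repeats: cell (1,5) has L1 = 1, L2 = 3, and cell (2,0) has L1 = 1, L2 = 3.
A repeated pair means some other pair never occurs (only 35 distinct pairs out of 49), so the squares are not orthogonal.
Conclusion: NO.

NO


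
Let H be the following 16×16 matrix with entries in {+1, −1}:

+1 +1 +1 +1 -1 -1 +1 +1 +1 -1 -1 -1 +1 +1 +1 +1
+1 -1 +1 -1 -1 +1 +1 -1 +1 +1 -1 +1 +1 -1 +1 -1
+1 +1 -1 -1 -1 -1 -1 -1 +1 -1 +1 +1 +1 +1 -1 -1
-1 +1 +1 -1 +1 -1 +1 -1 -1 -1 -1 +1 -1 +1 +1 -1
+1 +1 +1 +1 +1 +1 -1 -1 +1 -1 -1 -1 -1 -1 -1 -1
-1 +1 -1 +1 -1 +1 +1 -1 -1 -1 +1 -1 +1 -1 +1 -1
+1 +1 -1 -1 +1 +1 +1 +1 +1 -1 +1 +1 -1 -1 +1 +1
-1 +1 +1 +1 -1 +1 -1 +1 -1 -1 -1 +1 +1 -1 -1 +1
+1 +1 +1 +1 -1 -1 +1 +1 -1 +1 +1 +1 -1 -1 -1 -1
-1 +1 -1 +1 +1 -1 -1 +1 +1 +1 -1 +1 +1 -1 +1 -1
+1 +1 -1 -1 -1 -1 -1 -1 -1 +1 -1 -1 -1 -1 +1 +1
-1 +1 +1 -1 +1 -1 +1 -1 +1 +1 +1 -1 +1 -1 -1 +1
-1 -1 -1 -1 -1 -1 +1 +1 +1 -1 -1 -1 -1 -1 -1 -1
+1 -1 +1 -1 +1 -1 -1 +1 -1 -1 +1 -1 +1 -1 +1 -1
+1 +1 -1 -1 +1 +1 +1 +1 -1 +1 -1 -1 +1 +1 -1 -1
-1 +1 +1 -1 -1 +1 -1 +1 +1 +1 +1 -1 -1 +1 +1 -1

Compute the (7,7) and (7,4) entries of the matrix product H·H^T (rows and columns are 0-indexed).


Row 4 of H: [1, 1, 1, 1, 1, 1, -1, -1, 1, -1, -1, -1, -1, -1, -1, -1].
Row 7 of H: [-1, 1, 1, 1, -1, 1, -1, 1, -1, -1, -1, 1, 1, -1, -1, 1].
(H·H^T)[7][7] = Σ_j H[7][j]·H[7][j] = (-1)² + (1)² + (1)² + (1)² + (-1)² + (1)² + (-1)² + (1)² + (-1)² + (-1)² + (-1)² + (1)² + (1)² + (-1)² + (-1)² + (1)² = 1 + 1 + 1 + 1 + 1 + 1 + 1 + 1 + 1 + 1 + 1 + 1 + 1 + 1 + 1 + 1 = 16.
(H·H^T)[7][4] = Σ_j H[7][j]·H[4][j] = (-1)·(1) + (1)·(1) + (1)·(1) + (1)·(1) + (-1)·(1) + (1)·(1) + (-1)·(-1) + (1)·(-1) + (-1)·(1) + (-1)·(-1) + (-1)·(-1) + (1)·(-1) + (1)·(-1) + (-1)·(-1) + (-1)·(-1) + (1)·(-1) = -1 + 1 + 1 + 1 + -1 + 1 + 1 + -1 + -1 + 1 + 1 + -1 + -1 + 1 + 1 + -1 = 2.
Rows 7 and 4 are not orthogonal (dot product = 2 ≠ 0), so H is not a Hadamard matrix.

(7,7) entry = 16; (7,4) entry = 2.
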